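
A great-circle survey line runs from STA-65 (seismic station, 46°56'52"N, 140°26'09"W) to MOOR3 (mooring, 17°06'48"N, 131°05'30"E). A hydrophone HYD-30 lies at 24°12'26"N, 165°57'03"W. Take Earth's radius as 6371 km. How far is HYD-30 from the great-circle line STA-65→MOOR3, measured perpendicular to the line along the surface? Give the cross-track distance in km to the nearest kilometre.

2549 km

STA-65: φ = +46.94778°, λ = -140.43583°
MOOR3: φ = +17.11333°, λ = +131.09167°
HYD-30: φ = +24.20722°, λ = -165.95083°
δ₁₃ = central angle STA-65→HYD-30 = 0.532500 rad  (haversine)
θ₁₃ = bearing STA-65→HYD-30 = 230.700°,  θ₁₂ = bearing STA-65→MOOR3 = 280.801°
dₓₜ = R·arcsin(sin δ₁₃ · sin(θ₁₃ − θ₁₂)) = 6371·arcsin(0.50769·sin(-50.101°)) = -2548.866 km
|dₓₜ| = 2548.866 km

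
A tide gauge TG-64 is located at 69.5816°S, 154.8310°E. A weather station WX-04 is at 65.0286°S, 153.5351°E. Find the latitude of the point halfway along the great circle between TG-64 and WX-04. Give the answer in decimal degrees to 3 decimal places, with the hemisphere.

67.306°S

Bx = cos φ₂ cos Δλ = 0.422058,  By = cos φ₂ sin Δλ = -0.009548
φₘ = atan2(sin φ₁ + sin φ₂, √((cos φ₁ + Bx)² + By²)) = -67.30639°
λₘ = λ₁ + atan2(By, cos φ₁ + Bx) = 154.12146°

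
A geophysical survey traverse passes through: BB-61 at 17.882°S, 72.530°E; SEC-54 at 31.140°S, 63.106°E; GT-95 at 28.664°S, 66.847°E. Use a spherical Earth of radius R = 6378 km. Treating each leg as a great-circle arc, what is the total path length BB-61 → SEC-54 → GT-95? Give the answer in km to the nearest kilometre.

2210 km

BB-61→SEC-54: c = 0.275263 rad, d = 1755.63 km
SEC-54→GT-95: c = 0.071203 rad, d = 454.13 km
Total = 1755.63 + 454.13 = 2209.76 km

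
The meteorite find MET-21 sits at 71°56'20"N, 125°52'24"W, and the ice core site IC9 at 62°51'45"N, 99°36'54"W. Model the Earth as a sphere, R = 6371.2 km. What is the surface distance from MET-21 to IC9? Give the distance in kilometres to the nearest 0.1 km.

1487.0 km

MET-21: φ = +71.93889°, λ = -125.87333°
IC9: φ = +62.86250°, λ = -99.61500°
Δφ = -9.0764°,  Δλ = 26.2583°
a = sin²(Δφ/2) + cos φ₁ cos φ₂ sin²(Δλ/2) = 0.013557
c = 2·arcsin(√a) = 0.233398 rad = 13.3727°
d = R·c = 6371.2 × 0.233398 = 1487.0 km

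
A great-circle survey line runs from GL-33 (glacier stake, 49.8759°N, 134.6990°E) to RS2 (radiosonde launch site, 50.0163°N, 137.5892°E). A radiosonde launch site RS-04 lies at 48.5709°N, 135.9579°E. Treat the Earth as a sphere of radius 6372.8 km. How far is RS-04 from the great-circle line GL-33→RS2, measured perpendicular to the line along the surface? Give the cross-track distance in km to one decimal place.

δ₁₃ = central angle GL-33→RS-04 = 0.026919 rad  (haversine)
θ₁₃ = bearing GL-33→RS-04 = 147.309°,  θ₁₂ = bearing GL-33→RS2 = 84.578°
dₓₜ = R·arcsin(sin δ₁₃ · sin(θ₁₃ − θ₁₂)) = 6372.8·arcsin(0.02692·sin(62.731°)) = 152.483 km
|dₓₜ| = 152.483 km

152.5 km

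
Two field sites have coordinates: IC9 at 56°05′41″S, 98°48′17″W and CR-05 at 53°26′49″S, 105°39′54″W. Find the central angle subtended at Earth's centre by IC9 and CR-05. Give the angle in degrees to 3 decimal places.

4.758°

IC9: φ = -56.09472°, λ = -98.80472°
CR-05: φ = -53.44694°, λ = -105.66500°
Δφ = 2.6478°,  Δλ = -6.8603°
a = sin²(Δφ/2) + cos φ₁ cos φ₂ sin²(Δλ/2) = 0.001723
c = 2·arcsin(√a) = 0.083044 rad = 4.7581°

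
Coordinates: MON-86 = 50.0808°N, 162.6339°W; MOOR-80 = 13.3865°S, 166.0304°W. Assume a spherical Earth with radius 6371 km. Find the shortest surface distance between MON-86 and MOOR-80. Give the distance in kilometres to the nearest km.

7065 km

Δφ = -63.4673°,  Δλ = -3.3965°
a = sin²(Δφ/2) + cos φ₁ cos φ₂ sin²(Δλ/2) = 0.277194
c = 2·arcsin(√a) = 1.108939 rad = 63.5375°
d = R·c = 6371 × 1.108939 = 7065.0 km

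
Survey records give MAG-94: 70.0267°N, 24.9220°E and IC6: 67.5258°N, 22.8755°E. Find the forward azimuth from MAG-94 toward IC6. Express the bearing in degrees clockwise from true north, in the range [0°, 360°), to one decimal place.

Δλ = -2.0465°
y = sin Δλ · cos φ₂ = -0.013651
x = cos φ₁ sin φ₂ − sin φ₁ cos φ₂ cos Δλ = -0.043406
θ = atan2(y, x) = -162.5419° → 197.4581° (mod 360°)

197.5°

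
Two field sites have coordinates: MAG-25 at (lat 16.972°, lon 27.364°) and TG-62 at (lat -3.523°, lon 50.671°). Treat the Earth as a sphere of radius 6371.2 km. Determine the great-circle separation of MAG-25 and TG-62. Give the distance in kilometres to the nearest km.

3427 km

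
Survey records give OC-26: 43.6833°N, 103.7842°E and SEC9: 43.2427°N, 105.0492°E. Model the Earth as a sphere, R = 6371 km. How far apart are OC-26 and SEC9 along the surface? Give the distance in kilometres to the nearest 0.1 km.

Δφ = -0.4406°,  Δλ = 1.2650°
a = sin²(Δφ/2) + cos φ₁ cos φ₂ sin²(Δλ/2) = 0.000079
c = 2·arcsin(√a) = 0.017774 rad = 1.0184°
d = R·c = 6371 × 0.017774 = 113.2 km

113.2 km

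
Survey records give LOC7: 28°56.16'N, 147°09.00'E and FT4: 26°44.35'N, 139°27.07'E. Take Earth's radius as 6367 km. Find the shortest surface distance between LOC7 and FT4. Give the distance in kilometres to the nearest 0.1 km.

LOC7: φ = +28.93600°, λ = +147.15000°
FT4: φ = +26.73917°, λ = +139.45117°
Δφ = -2.1968°,  Δλ = -7.6988°
a = sin²(Δφ/2) + cos φ₁ cos φ₂ sin²(Δλ/2) = 0.003890
c = 2·arcsin(√a) = 0.124822 rad = 7.1518°
d = R·c = 6367 × 0.124822 = 794.7 km

794.7 km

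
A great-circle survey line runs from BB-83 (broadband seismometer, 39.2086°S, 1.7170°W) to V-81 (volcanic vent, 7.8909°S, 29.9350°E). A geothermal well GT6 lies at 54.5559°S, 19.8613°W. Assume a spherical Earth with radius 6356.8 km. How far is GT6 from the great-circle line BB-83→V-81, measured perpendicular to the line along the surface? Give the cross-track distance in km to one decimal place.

662.9 km

δ₁₃ = central angle BB-83→GT6 = 0.342268 rad  (haversine)
θ₁₃ = bearing BB-83→GT6 = 212.552°,  θ₁₂ = bearing BB-83→V-81 = 50.621°
dₓₜ = R·arcsin(sin δ₁₃ · sin(θ₁₃ − θ₁₂)) = 6356.8·arcsin(0.33562·sin(161.932°)) = 662.913 km
|dₓₜ| = 662.913 km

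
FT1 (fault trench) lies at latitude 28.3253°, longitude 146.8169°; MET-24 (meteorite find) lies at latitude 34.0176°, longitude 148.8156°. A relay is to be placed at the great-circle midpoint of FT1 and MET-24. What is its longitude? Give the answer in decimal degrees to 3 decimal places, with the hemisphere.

Bx = cos φ₂ cos Δλ = 0.828361,  By = cos φ₂ sin Δλ = 0.028908
φₘ = atan2(sin φ₁ + sin φ₂, √((cos φ₁ + Bx)² + By²)) = 31.17531°
λₘ = λ₁ + atan2(By, cos φ₁ + Bx) = 147.78619°

147.786°E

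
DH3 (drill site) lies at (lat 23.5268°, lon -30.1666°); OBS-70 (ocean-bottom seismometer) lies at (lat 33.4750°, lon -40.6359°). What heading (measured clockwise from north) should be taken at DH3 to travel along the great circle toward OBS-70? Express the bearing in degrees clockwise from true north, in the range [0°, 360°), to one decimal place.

319.6°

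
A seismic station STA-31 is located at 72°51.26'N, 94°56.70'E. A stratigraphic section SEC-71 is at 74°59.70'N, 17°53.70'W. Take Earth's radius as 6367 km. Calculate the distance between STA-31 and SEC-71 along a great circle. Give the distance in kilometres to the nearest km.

STA-31: φ = +72.85433°, λ = +94.94500°
SEC-71: φ = +74.99500°, λ = -17.89500°
Δφ = 2.1407°,  Δλ = -112.8400°
a = sin²(Δφ/2) + cos φ₁ cos φ₂ sin²(Δλ/2) = 0.053325
c = 2·arcsin(√a) = 0.466049 rad = 26.7027°
d = R·c = 6367 × 0.466049 = 2967.3 km

2967 km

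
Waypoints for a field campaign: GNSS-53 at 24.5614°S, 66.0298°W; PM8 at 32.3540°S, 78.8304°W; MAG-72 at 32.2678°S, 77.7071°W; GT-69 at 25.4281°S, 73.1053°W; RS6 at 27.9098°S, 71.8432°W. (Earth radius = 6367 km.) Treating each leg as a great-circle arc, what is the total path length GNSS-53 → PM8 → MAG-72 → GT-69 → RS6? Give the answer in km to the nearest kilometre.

GNSS-53→PM8: c = 0.238598 rad, d = 1519.15 km
PM8→MAG-72: c = 0.016638 rad, d = 105.93 km
MAG-72→GT-69: c = 0.138520 rad, d = 881.95 km
GT-69→RS6: c = 0.047576 rad, d = 302.91 km
Total = 1519.15 + 105.93 + 881.95 + 302.91 = 2809.95 km

2810 km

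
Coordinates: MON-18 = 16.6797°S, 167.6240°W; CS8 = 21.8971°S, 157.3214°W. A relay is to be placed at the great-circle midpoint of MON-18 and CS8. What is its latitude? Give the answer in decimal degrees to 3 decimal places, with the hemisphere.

19.361°S

Bx = cos φ₂ cos Δλ = 0.912895,  By = cos φ₂ sin Δλ = 0.165944
φₘ = atan2(sin φ₁ + sin φ₂, √((cos φ₁ + Bx)² + By²)) = -19.36079°
λₘ = λ₁ + atan2(By, cos φ₁ + Bx) = -162.55506°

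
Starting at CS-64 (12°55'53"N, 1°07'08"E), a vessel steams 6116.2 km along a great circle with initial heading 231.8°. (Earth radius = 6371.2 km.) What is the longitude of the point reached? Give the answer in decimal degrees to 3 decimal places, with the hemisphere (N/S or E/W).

42.636°W

CS-64: φ = +12.93139°, λ = +1.11889°
δ = d/R = 6116.2/6371.2 = 0.959976 rad
φ₂ = arcsin(sin φ₁ cos δ + cos φ₁ sin δ cos θ)
   = arcsin(0.22378·0.57354 + 0.97464·0.81918·-0.61841) = -21.43157°
λ₂ = λ₁ + atan2(sin θ sin δ cos φ₁, cos δ − sin φ₁ sin φ₂) = -42.63609°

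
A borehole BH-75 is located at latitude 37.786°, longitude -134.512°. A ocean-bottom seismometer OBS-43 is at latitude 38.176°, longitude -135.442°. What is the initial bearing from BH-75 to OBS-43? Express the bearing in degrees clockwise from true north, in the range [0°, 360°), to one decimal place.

298.3°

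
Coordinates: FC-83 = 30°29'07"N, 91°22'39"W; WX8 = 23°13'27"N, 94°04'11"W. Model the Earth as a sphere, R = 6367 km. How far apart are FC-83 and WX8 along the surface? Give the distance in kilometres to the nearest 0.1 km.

849.8 km

FC-83: φ = +30.48528°, λ = -91.37750°
WX8: φ = +23.22417°, λ = -94.06972°
Δφ = -7.2611°,  Δλ = -2.6922°
a = sin²(Δφ/2) + cos φ₁ cos φ₂ sin²(Δλ/2) = 0.004447
c = 2·arcsin(√a) = 0.133468 rad = 7.6471°
d = R·c = 6367 × 0.133468 = 849.8 km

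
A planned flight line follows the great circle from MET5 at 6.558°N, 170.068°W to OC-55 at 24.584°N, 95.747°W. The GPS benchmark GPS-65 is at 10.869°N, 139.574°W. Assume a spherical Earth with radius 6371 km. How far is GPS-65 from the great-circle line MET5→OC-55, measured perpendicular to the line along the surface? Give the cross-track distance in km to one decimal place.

751.6 km

δ₁₃ = central angle MET5→GPS-65 = 0.531154 rad  (haversine)
θ₁₃ = bearing MET5→GPS-65 = 79.687°,  θ₁₂ = bearing MET5→OC-55 = 66.250°
dₓₜ = R·arcsin(sin δ₁₃ · sin(θ₁₃ − θ₁₂)) = 6371·arcsin(0.50653·sin(13.437°)) = 751.631 km
|dₓₜ| = 751.631 km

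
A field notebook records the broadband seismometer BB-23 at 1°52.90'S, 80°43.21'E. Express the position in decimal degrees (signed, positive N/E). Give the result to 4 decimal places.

lat: 1.8817° S → -1.8817°
lon: 80.7202° E → +80.7202°

-1.8817°, +80.7202°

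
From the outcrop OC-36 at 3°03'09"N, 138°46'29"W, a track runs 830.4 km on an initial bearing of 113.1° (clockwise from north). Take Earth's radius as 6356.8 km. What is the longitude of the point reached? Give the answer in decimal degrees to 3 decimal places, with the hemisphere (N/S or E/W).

131.893°W

OC-36: φ = +3.05250°, λ = -138.77472°
δ = d/R = 830.4/6356.8 = 0.130632 rad
φ₂ = arcsin(sin φ₁ cos δ + cos φ₁ sin δ cos θ)
   = arcsin(0.05325·0.99148 + 0.99858·0.13026·-0.39234) = 0.10105°
λ₂ = λ₁ + atan2(sin θ sin δ cos φ₁, cos δ − sin φ₁ sin φ₂) = -131.89320°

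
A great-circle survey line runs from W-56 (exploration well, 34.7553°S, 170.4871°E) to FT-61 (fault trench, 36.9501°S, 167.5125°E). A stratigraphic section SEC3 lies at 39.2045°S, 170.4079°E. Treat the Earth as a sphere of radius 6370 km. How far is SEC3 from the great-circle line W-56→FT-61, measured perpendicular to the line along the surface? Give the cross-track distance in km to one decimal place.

355.9 km

δ₁₃ = central angle W-56→SEC3 = 0.077661 rad  (haversine)
θ₁₃ = bearing W-56→SEC3 = 180.791°,  θ₁₂ = bearing W-56→FT-61 = 226.824°
dₓₜ = R·arcsin(sin δ₁₃ · sin(θ₁₃ − θ₁₂)) = 6370·arcsin(0.07758·sin(-46.033°)) = -355.884 km
|dₓₜ| = 355.884 km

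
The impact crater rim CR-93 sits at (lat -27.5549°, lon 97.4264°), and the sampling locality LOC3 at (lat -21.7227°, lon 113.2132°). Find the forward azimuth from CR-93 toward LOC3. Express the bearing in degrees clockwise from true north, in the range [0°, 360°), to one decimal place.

Δλ = 15.7868°
y = sin Δλ · cos φ₂ = 0.252739
x = cos φ₁ sin φ₂ − sin φ₁ cos φ₂ cos Δλ = 0.085406
θ = atan2(y, x) = 71.3288° → 71.3288° (mod 360°)

71.3°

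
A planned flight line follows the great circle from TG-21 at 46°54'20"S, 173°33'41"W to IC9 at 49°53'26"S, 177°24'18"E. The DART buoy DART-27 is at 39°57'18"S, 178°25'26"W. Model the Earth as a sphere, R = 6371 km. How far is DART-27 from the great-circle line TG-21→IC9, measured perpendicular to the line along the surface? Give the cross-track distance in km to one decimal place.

866.3 km

TG-21: φ = -46.90556°, λ = -173.56139°
IC9: φ = -49.89056°, λ = +177.40500°
DART-27: φ = -39.95500°, λ = -178.42389°
δ₁₃ = central angle TG-21→DART-27 = 0.136001 rad  (haversine)
θ₁₃ = bearing TG-21→DART-27 = 331.364°,  θ₁₂ = bearing TG-21→IC9 = 240.210°
dₓₜ = R·arcsin(sin δ₁₃ · sin(θ₁₃ − θ₁₂)) = 6371·arcsin(0.13558·sin(91.154°)) = 866.285 km
|dₓₜ| = 866.285 km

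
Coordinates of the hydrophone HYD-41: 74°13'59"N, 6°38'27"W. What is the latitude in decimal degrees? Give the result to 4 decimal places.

74.2331°N

74° + 13′/60 + 59″/3600 = 74 + 0.21667 + 0.01639 = 74.2331°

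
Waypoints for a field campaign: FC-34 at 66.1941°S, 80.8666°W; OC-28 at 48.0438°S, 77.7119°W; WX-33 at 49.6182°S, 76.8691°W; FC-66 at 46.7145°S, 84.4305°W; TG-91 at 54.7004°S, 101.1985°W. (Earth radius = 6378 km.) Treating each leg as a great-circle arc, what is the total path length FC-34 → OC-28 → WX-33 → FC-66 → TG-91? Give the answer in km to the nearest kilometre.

FC-34→OC-28: c = 0.318093 rad, d = 2028.80 km
OC-28→WX-33: c = 0.029134 rad, d = 185.82 km
WX-33→FC-66: c = 0.101499 rad, d = 647.36 km
FC-66→TG-91: c = 0.230919 rad, d = 1472.80 km
Total = 2028.80 + 185.82 + 647.36 + 1472.80 = 4334.77 km

4335 km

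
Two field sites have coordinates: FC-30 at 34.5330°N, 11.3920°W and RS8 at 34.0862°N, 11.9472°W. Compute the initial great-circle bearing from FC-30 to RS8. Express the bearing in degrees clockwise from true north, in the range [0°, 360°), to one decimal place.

Δλ = -0.5552°
y = sin Δλ · cos φ₂ = -0.008025
x = cos φ₁ sin φ₂ − sin φ₁ cos φ₂ cos Δλ = -0.007776
θ = atan2(y, x) = -134.0967° → 225.9033° (mod 360°)

225.9°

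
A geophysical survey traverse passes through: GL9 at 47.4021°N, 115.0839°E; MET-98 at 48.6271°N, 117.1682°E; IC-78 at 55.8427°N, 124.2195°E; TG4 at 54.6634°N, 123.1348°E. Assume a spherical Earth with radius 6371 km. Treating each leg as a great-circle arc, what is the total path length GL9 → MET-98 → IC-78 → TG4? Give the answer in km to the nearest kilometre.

1288 km

GL9→MET-98: c = 0.032391 rad, d = 206.36 km
MET-98→IC-78: c = 0.146598 rad, d = 933.98 km
IC-78→TG4: c = 0.023239 rad, d = 148.05 km
Total = 206.36 + 933.98 + 148.05 = 1288.39 km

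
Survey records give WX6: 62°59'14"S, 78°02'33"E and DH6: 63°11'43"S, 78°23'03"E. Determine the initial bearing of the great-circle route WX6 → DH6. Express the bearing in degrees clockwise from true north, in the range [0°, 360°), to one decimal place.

143.5°

WX6: φ = -62.98722°, λ = +78.04250°
DH6: φ = -63.19528°, λ = +78.38417°
Δλ = 0.3417°
y = sin Δλ · cos φ₂ = 0.002689
x = cos φ₁ sin φ₂ − sin φ₁ cos φ₂ cos Δλ = -0.003638
θ = atan2(y, x) = 143.5322° → 143.5322° (mod 360°)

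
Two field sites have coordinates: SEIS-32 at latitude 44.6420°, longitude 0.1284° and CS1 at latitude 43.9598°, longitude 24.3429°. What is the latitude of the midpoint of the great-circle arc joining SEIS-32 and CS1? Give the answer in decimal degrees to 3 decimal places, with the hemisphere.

Bx = cos φ₂ cos Δλ = 0.656494,  By = cos φ₂ sin Δλ = 0.295240
φₘ = atan2(sin φ₁ + sin φ₂, √((cos φ₁ + Bx)² + By²)) = 44.94523°
λₘ = λ₁ + atan2(By, cos φ₁ + Bx) = 12.30706°

44.945°N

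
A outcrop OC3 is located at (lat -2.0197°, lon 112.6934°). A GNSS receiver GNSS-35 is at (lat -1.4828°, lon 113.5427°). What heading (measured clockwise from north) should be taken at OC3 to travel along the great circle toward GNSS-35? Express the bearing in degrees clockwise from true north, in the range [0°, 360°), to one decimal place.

57.7°

Δλ = 0.8493°
y = sin Δλ · cos φ₂ = 0.014818
x = cos φ₁ sin φ₂ − sin φ₁ cos φ₂ cos Δλ = 0.009367
θ = atan2(y, x) = 57.7017° → 57.7017° (mod 360°)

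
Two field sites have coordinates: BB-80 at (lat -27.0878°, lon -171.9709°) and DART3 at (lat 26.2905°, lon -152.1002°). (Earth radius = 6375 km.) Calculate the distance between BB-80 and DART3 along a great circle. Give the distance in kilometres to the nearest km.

Δφ = 53.3783°,  Δλ = 19.8707°
a = sin²(Δφ/2) + cos φ₁ cos φ₂ sin²(Δλ/2) = 0.225498
c = 2·arcsin(√a) = 0.989623 rad = 56.7012°
d = R·c = 6375 × 0.989623 = 6308.8 km

6309 km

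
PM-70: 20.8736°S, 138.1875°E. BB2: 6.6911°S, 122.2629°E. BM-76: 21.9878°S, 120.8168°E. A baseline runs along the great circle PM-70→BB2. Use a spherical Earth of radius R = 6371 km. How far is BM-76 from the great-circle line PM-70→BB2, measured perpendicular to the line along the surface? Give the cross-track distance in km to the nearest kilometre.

1319 km

δ₁₃ = central angle PM-70→BM-76 = 0.282732 rad  (haversine)
θ₁₃ = bearing PM-70→BM-76 = 262.894°,  θ₁₂ = bearing PM-70→BB2 = 310.340°
dₓₜ = R·arcsin(sin δ₁₃ · sin(θ₁₃ − θ₁₂)) = 6371·arcsin(0.27898·sin(-47.447°)) = -1318.706 km
|dₓₜ| = 1318.706 km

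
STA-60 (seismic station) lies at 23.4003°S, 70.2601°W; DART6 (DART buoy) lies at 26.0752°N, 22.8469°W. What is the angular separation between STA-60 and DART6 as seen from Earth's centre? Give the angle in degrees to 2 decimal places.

67.46°

Δφ = 49.4755°,  Δλ = 47.4132°
a = sin²(Δφ/2) + cos φ₁ cos φ₂ sin²(Δλ/2) = 0.308366
c = 2·arcsin(√a) = 1.177464 rad = 67.4637°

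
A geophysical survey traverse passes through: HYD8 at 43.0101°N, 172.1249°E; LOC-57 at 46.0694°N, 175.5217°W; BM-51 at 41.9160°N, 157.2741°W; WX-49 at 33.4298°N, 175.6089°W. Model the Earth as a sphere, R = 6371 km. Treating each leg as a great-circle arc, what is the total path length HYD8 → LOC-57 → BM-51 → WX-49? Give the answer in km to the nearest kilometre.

HYD8→LOC-57: c = 0.162483 rad, d = 1035.18 km
LOC-57→BM-51: c = 0.239689 rad, d = 1527.06 km
BM-51→WX-49: c = 0.292503 rad, d = 1863.54 km
Total = 1035.18 + 1527.06 + 1863.54 = 4425.77 km

4426 km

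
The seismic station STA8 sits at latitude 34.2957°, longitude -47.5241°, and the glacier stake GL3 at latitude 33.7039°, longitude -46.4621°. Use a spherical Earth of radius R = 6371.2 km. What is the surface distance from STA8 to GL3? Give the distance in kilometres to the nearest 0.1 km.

118.0 km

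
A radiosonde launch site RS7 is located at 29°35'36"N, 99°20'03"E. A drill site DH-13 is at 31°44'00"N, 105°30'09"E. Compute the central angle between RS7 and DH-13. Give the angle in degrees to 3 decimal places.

RS7: φ = +29.59333°, λ = +99.33417°
DH-13: φ = +31.73333°, λ = +105.50250°
Δφ = 2.1400°,  Δλ = 6.1683°
a = sin²(Δφ/2) + cos φ₁ cos φ₂ sin²(Δλ/2) = 0.002490
c = 2·arcsin(√a) = 0.099832 rad = 5.7200°

5.720°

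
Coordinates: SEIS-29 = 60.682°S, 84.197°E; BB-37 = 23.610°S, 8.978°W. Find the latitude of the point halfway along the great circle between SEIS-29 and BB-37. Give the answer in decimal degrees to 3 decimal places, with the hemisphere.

51.429°S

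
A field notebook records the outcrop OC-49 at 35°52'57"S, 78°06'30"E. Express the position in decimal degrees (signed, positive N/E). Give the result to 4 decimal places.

-35.8825°, +78.1083°

lat: 35.8825° S → -35.8825°
lon: 78.1083° E → +78.1083°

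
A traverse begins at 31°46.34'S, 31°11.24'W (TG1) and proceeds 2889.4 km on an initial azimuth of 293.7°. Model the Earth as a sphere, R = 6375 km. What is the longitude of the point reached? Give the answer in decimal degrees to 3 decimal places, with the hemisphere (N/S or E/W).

TG1: φ = -31.77233°, λ = -31.18733°
δ = d/R = 2889.4/6375 = 0.453239 rad
φ₂ = arcsin(sin φ₁ cos δ + cos φ₁ sin δ cos θ)
   = arcsin(-0.52655·0.89903 + 0.85015·0.43788·0.40195) = -18.88997°
λ₂ = λ₁ + atan2(sin θ sin δ cos φ₁, cos δ − sin φ₁ sin φ₂) = -56.26042°

56.260°W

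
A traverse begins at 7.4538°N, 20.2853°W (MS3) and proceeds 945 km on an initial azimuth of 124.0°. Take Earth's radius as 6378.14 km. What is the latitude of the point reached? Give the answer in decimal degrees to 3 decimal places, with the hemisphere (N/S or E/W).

δ = d/R = 945/6378.14 = 0.148162 rad
φ₂ = arcsin(sin φ₁ cos δ + cos φ₁ sin δ cos θ)
   = arcsin(0.12973·0.98904 + 0.99155·0.14762·-0.55919) = 2.66260°
λ₂ = λ₁ + atan2(sin θ sin δ cos φ₁, cos δ − sin φ₁ sin φ₂) = -13.24800°

2.663°N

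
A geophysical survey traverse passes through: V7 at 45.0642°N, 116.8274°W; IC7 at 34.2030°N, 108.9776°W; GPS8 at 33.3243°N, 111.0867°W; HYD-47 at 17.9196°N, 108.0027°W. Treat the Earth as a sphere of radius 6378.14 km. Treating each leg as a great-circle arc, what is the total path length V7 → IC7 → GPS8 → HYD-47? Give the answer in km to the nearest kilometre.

3343 km

V7→IC7: c = 0.216698 rad, d = 1382.13 km
IC7→GPS8: c = 0.034229 rad, d = 218.32 km
GPS8→HYD-47: c = 0.273164 rad, d = 1742.28 km
Total = 1382.13 + 218.32 + 1742.28 = 3342.72 km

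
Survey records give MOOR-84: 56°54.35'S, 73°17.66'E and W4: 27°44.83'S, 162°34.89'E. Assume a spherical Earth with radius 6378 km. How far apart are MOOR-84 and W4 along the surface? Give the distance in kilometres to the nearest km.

MOOR-84: φ = -56.90583°, λ = +73.29433°
W4: φ = -27.74717°, λ = +162.58150°
Δφ = 29.1587°,  Δλ = 89.2872°
a = sin²(Δφ/2) + cos φ₁ cos φ₂ sin²(Δλ/2) = 0.301972
c = 2·arcsin(√a) = 1.163580 rad = 66.6682°
d = R·c = 6378 × 1.163580 = 7421.3 km

7421 km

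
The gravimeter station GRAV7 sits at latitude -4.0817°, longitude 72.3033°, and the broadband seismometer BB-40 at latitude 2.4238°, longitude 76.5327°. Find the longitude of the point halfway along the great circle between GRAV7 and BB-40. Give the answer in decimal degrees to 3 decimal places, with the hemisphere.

Bx = cos φ₂ cos Δλ = 0.996385,  By = cos φ₂ sin Δλ = 0.073684
φₘ = atan2(sin φ₁ + sin φ₂, √((cos φ₁ + Bx)² + By²)) = -0.82951°
λₘ = λ₁ + atan2(By, cos φ₁ + Bx) = 74.41974°

74.420°E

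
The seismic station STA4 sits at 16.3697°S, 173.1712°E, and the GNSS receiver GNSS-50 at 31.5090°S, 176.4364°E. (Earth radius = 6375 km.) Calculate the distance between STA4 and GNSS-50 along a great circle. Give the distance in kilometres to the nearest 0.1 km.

Δφ = -15.1393°,  Δλ = 3.2652°
a = sin²(Δφ/2) + cos φ₁ cos φ₂ sin²(Δλ/2) = 0.018017
c = 2·arcsin(√a) = 0.269268 rad = 15.4279°
d = R·c = 6375 × 0.269268 = 1716.6 km

1716.6 km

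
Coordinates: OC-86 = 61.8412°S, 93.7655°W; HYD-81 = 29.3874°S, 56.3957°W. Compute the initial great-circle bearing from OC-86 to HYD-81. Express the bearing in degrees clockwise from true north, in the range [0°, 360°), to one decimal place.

54.4°

Δλ = 37.3698°
y = sin Δλ · cos φ₂ = 0.528855
x = cos φ₁ sin φ₂ − sin φ₁ cos φ₂ cos Δλ = 0.378936
θ = atan2(y, x) = 54.3776° → 54.3776° (mod 360°)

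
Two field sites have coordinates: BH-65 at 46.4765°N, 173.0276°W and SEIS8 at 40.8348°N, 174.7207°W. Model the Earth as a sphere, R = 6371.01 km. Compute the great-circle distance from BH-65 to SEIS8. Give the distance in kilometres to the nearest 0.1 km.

641.9 km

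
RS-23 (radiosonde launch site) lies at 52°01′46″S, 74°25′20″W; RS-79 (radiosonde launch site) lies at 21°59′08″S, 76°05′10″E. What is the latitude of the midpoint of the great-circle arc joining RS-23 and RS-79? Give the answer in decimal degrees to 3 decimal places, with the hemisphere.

RS-23: φ = -52.02944°, λ = -74.42222°
RS-79: φ = -21.98556°, λ = +76.08611°
Bx = cos φ₂ cos Δλ = -0.807128,  By = cos φ₂ sin Δλ = 0.456496
φₘ = atan2(sin φ₁ + sin φ₂, √((cos φ₁ + Bx)² + By²)) = -66.93141°
λₘ = λ₁ + atan2(By, cos φ₁ + Bx) = 38.37549°

66.931°S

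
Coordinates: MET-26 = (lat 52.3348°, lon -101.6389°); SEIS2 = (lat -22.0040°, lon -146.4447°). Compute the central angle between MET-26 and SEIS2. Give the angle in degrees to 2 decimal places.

83.95°

Δφ = -74.3388°,  Δλ = -44.8058°
a = sin²(Δφ/2) + cos φ₁ cos φ₂ sin²(Δλ/2) = 0.447315
c = 2·arcsin(√a) = 1.465231 rad = 83.9516°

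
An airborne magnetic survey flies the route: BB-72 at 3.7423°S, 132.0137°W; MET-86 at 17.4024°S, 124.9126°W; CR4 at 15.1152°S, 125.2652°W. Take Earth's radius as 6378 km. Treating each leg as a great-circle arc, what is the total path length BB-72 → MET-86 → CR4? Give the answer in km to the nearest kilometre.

BB-72→MET-86: c = 0.267593 rad, d = 1706.71 km
MET-86→CR4: c = 0.040354 rad, d = 257.38 km
Total = 1706.71 + 257.38 = 1964.09 km

1964 km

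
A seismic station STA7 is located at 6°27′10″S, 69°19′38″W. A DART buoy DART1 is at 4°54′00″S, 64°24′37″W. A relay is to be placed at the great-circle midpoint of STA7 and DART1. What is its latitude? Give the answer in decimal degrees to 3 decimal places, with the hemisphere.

5.682°S

STA7: φ = -6.45278°, λ = -69.32722°
DART1: φ = -4.90000°, λ = -64.41028°
Bx = cos φ₂ cos Δλ = 0.992679,  By = cos φ₂ sin Δλ = 0.085398
φₘ = atan2(sin φ₁ + sin φ₂, √((cos φ₁ + Bx)² + By²)) = -5.68158°
λₘ = λ₁ + atan2(By, cos φ₁ + Bx) = -66.86544°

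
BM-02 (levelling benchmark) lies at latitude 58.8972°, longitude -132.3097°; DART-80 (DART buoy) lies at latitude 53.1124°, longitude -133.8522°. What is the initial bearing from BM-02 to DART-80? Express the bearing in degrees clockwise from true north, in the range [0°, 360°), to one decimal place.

Δλ = -1.5425°
y = sin Δλ · cos φ₂ = -0.016158
x = cos φ₁ sin φ₂ − sin φ₁ cos φ₂ cos Δλ = -0.100606
θ = atan2(y, x) = -170.8760° → 189.1240° (mod 360°)

189.1°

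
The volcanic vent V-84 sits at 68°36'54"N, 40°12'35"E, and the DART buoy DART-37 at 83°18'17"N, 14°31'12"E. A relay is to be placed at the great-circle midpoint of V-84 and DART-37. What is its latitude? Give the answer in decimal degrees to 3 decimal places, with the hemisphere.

V-84: φ = +68.61500°, λ = +40.20972°
DART-37: φ = +83.30472°, λ = +14.52000°
Bx = cos φ₂ cos Δλ = 0.105065,  By = cos φ₂ sin Δλ = -0.050541
φₘ = atan2(sin φ₁ + sin φ₂, √((cos φ₁ + Bx)² + By²)) = 76.20708°
λₘ = λ₁ + atan2(By, cos φ₁ + Bx) = 34.06814°

76.207°N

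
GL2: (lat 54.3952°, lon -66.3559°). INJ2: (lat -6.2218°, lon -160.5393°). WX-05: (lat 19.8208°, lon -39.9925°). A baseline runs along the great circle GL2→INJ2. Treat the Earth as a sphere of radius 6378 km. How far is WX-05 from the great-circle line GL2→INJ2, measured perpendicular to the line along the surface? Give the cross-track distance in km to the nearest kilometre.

3264 km

δ₁₃ = central angle GL2→WX-05 = 0.697537 rad  (haversine)
θ₁₃ = bearing GL2→WX-05 = 139.430°,  θ₁₂ = bearing GL2→INJ2 = 269.761°
dₓₜ = R·arcsin(sin δ₁₃ · sin(θ₁₃ − θ₁₂)) = 6378·arcsin(0.64233·sin(-130.331°)) = -3263.638 km
|dₓₜ| = 3263.638 km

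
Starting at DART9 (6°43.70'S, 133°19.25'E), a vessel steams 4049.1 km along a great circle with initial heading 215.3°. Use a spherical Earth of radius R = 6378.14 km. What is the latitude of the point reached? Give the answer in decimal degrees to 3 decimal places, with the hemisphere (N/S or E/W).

DART9: φ = -6.72833°, λ = +133.32083°
δ = d/R = 4049.1/6378.14 = 0.634840 rad
φ₂ = arcsin(sin φ₁ cos δ + cos φ₁ sin δ cos θ)
   = arcsin(-0.11716·0.80517 + 0.99311·0.59305·-0.81614) = -35.10039°
λ₂ = λ₁ + atan2(sin θ sin δ cos φ₁, cos δ − sin φ₁ sin φ₂) = 108.55748°

35.100°S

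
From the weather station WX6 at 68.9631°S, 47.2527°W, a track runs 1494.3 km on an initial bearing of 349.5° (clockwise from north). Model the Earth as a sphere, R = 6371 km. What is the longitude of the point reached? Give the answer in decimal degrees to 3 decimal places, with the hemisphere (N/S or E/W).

δ = d/R = 1494.3/6371 = 0.234547 rad
φ₂ = arcsin(sin φ₁ cos δ + cos φ₁ sin δ cos θ)
   = arcsin(-0.93335·0.97262 + 0.35897·0.23240·0.98325) = -55.66619°
λ₂ = λ₁ + atan2(sin θ sin δ cos φ₁, cos δ − sin φ₁ sin φ₂) = -51.55912°

51.559°W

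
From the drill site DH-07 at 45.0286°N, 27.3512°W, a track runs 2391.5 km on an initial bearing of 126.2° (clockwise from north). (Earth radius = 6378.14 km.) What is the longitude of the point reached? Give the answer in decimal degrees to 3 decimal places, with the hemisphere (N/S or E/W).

7.322°W

δ = d/R = 2391.5/6378.14 = 0.374953 rad
φ₂ = arcsin(sin φ₁ cos δ + cos φ₁ sin δ cos θ)
   = arcsin(0.70746·0.93052 + 0.70675·0.36623·-0.59061) = 30.36060°
λ₂ = λ₁ + atan2(sin θ sin δ cos φ₁, cos δ − sin φ₁ sin φ₂) = -7.32182°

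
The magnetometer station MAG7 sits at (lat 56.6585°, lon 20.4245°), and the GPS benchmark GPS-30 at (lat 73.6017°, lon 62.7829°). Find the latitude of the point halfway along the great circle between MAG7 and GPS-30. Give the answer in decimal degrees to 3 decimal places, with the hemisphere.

Bx = cos φ₂ cos Δλ = 0.208614,  By = cos φ₂ sin Δλ = 0.190213
φₘ = atan2(sin φ₁ + sin φ₂, √((cos φ₁ + Bx)² + By²)) = 66.46337°
λₘ = λ₁ + atan2(By, cos φ₁ + Bx) = 34.50714°

66.463°N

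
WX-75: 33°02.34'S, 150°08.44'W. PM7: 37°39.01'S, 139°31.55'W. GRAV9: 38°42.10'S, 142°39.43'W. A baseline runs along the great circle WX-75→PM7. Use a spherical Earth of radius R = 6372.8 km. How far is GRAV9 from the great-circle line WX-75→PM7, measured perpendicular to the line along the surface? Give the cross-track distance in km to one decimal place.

224.6 km

WX-75: φ = -33.03900°, λ = -150.14067°
PM7: φ = -37.65017°, λ = -139.52583°
GRAV9: φ = -38.70167°, λ = -142.65717°
δ₁₃ = central angle WX-75→GRAV9 = 0.144710 rad  (haversine)
θ₁₃ = bearing WX-75→GRAV9 = 135.184°,  θ₁₂ = bearing WX-75→PM7 = 121.042°
dₓₜ = R·arcsin(sin δ₁₃ · sin(θ₁₃ − θ₁₂)) = 6372.8·arcsin(0.14421·sin(14.141°)) = 224.571 km
|dₓₜ| = 224.571 km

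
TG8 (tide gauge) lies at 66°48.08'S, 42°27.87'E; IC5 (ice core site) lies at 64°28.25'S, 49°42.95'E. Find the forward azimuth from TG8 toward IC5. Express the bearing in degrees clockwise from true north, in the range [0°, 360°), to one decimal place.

55.4°

TG8: φ = -66.80133°, λ = +42.46450°
IC5: φ = -64.47083°, λ = +49.71583°
Δλ = 7.2513°
y = sin Δλ · cos φ₂ = 0.054398
x = cos φ₁ sin φ₂ − sin φ₁ cos φ₂ cos Δλ = 0.037495
θ = atan2(y, x) = 55.4222° → 55.4222° (mod 360°)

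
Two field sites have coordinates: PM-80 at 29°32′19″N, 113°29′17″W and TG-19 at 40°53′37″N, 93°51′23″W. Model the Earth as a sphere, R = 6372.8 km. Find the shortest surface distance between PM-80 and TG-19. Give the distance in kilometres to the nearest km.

2177 km

PM-80: φ = +29.53861°, λ = -113.48806°
TG-19: φ = +40.89361°, λ = -93.85639°
Δφ = 11.3550°,  Δλ = 19.6317°
a = sin²(Δφ/2) + cos φ₁ cos φ₂ sin²(Δλ/2) = 0.028902
c = 2·arcsin(√a) = 0.341669 rad = 19.5762°
d = R·c = 6372.8 × 0.341669 = 2177.4 km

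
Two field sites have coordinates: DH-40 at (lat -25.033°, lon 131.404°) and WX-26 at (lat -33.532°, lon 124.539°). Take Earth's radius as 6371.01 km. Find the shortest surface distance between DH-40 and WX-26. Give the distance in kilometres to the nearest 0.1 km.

1155.3 km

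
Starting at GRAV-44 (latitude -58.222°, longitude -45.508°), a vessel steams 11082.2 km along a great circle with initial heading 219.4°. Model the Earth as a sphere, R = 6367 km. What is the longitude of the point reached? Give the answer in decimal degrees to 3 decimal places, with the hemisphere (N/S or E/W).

174.840°E

δ = d/R = 11082.2/6367 = 1.740569 rad
φ₂ = arcsin(sin φ₁ cos δ + cos φ₁ sin δ cos θ)
   = arcsin(-0.85009·-0.16896 + 0.52663·0.98562·-0.77273) = -14.91961°
λ₂ = λ₁ + atan2(sin θ sin δ cos φ₁, cos δ − sin φ₁ sin φ₂) = 174.84022°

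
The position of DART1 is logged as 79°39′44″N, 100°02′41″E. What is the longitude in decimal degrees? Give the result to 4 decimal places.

100.0447°E

100° + 2′/60 + 41″/3600 = 100 + 0.03333 + 0.01139 = 100.0447°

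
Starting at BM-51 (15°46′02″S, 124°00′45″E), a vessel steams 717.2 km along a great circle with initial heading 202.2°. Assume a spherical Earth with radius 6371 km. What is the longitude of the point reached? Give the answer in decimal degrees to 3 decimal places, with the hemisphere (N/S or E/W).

121.394°E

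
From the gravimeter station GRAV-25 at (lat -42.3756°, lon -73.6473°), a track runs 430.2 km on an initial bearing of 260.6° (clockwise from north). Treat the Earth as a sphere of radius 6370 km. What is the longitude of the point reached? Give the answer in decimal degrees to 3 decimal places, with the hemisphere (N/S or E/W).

δ = d/R = 430.2/6370 = 0.067535 rad
φ₂ = arcsin(sin φ₁ cos δ + cos φ₁ sin δ cos θ)
   = arcsin(-0.67399·0.99772 + 0.73874·0.06748·-0.16333) = -42.89006°
λ₂ = λ₁ + atan2(sin θ sin δ cos φ₁, cos δ − sin φ₁ sin φ₂) = -78.86103°

78.861°W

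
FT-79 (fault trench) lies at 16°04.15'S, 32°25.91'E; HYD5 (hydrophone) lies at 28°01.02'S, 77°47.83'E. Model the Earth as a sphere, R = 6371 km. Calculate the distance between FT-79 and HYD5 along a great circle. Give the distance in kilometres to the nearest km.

FT-79: φ = -16.06917°, λ = +32.43183°
HYD5: φ = -28.01700°, λ = +77.79717°
Δφ = -11.9478°,  Δλ = 45.3653°
a = sin²(Δφ/2) + cos φ₁ cos φ₂ sin²(Δλ/2) = 0.136983
c = 2·arcsin(√a) = 0.758260 rad = 43.4451°
d = R·c = 6371 × 0.758260 = 4830.9 km

4831 km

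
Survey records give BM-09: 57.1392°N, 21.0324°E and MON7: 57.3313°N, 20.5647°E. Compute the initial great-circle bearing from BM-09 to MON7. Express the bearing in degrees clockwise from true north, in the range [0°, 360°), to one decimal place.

Δλ = -0.4677°
y = sin Δλ · cos φ₂ = -0.004406
x = cos φ₁ sin φ₂ − sin φ₁ cos φ₂ cos Δλ = 0.003368
θ = atan2(y, x) = -52.6071° → 307.3929° (mod 360°)

307.4°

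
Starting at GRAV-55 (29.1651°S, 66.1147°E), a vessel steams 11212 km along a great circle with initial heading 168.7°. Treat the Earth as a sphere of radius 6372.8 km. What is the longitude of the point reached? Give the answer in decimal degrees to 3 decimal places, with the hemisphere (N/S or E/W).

130.796°W

δ = d/R = 11212/6372.8 = 1.759352 rad
φ₂ = arcsin(sin φ₁ cos δ + cos φ₁ sin δ cos θ)
   = arcsin(-0.48733·-0.18744 + 0.87322·0.98228·-0.98061) = -48.57041°
λ₂ = λ₁ + atan2(sin θ sin δ cos φ₁, cos δ − sin φ₁ sin φ₂) = -130.79578°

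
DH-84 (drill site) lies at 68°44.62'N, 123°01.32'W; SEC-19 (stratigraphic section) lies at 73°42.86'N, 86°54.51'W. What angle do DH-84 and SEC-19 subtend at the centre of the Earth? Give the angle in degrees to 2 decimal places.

DH-84: φ = +68.74367°, λ = -123.02200°
SEC-19: φ = +73.71433°, λ = -86.90850°
Δφ = 4.9707°,  Δλ = 36.1135°
a = sin²(Δφ/2) + cos φ₁ cos φ₂ sin²(Δλ/2) = 0.011648
c = 2·arcsin(√a) = 0.216272 rad = 12.3915°

12.39°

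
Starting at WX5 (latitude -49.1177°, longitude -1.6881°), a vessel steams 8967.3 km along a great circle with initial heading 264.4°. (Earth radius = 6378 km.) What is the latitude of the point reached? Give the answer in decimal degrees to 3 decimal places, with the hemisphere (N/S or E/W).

δ = d/R = 8967.3/6378 = 1.405974 rad
φ₂ = arcsin(sin φ₁ cos δ + cos φ₁ sin δ cos θ)
   = arcsin(-0.75606·0.16408 + 0.65451·0.98645·-0.09758) = -10.78095°
λ₂ = λ₁ + atan2(sin θ sin δ cos φ₁, cos δ − sin φ₁ sin φ₂) = -89.66895°

10.781°S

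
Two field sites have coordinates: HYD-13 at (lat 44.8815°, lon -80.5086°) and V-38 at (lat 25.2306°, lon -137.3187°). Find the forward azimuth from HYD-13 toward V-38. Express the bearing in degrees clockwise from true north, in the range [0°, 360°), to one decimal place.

266.4°

Δλ = -56.8101°
y = sin Δλ · cos φ₂ = -0.757024
x = cos φ₁ sin φ₂ − sin φ₁ cos φ₂ cos Δλ = -0.047393
θ = atan2(y, x) = -93.5823° → 266.4177° (mod 360°)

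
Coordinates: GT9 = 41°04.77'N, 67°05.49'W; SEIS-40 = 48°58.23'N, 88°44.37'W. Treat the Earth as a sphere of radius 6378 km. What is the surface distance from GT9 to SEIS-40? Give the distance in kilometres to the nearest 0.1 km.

1907.1 km

GT9: φ = +41.07950°, λ = -67.09150°
SEIS-40: φ = +48.97050°, λ = -88.73950°
Δφ = 7.8910°,  Δλ = -21.6480°
a = sin²(Δφ/2) + cos φ₁ cos φ₂ sin²(Δλ/2) = 0.022185
c = 2·arcsin(√a) = 0.299006 rad = 17.1318°
d = R·c = 6378 × 0.299006 = 1907.1 km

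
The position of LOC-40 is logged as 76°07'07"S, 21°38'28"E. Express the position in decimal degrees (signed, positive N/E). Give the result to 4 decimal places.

-76.1186°, +21.6411°

lat: 76.1186° S → -76.1186°
lon: 21.6411° E → +21.6411°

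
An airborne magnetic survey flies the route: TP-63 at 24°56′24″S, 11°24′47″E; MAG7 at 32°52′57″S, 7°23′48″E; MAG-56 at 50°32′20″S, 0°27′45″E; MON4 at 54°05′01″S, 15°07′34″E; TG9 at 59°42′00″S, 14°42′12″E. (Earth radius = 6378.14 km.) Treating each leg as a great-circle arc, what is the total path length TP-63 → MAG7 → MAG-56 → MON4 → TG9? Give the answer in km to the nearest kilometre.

4709 km

TP-63: φ = -24.94000°, λ = +11.41306°
MAG7: φ = -32.88250°, λ = +7.39667°
MAG-56: φ = -50.53889°, λ = +0.46250°
MON4: φ = -54.08361°, λ = +15.12611°
TG9: φ = -59.70000°, λ = +14.70333°
TP-63→MAG7: c = 0.151558 rad, d = 966.66 km
MAG7→MAG-56: c = 0.320783 rad, d = 2046.00 km
MAG-56→MON4: c = 0.167865 rad, d = 1070.67 km
MON4→TG9: c = 0.098107 rad, d = 625.74 km
Total = 966.66 + 2046.00 + 1070.67 + 625.74 = 4709.07 km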